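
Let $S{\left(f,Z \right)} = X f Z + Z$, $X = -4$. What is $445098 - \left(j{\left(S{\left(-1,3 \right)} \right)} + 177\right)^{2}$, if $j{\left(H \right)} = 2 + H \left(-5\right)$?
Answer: $434282$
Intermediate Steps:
$S{\left(f,Z \right)} = Z - 4 Z f$ ($S{\left(f,Z \right)} = - 4 f Z + Z = - 4 Z f + Z = Z - 4 Z f$)
$j{\left(H \right)} = 2 - 5 H$
$445098 - \left(j{\left(S{\left(-1,3 \right)} \right)} + 177\right)^{2} = 445098 - \left(\left(2 - 5 \cdot 3 \left(1 - -4\right)\right) + 177\right)^{2} = 445098 - \left(\left(2 - 5 \cdot 3 \left(1 + 4\right)\right) + 177\right)^{2} = 445098 - \left(\left(2 - 5 \cdot 3 \cdot 5\right) + 177\right)^{2} = 445098 - \left(\left(2 - 75\right) + 177\right)^{2} = 445098 - \left(-73 + 177\right)^{2} = 445098 - 104^{2} = 445098 - 10816 = 434282$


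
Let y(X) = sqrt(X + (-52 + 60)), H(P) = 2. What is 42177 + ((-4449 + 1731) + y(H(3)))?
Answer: 39459 + sqrt(10) ≈ 39462.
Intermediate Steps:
y(X) = sqrt(8 + X) (y(X) = sqrt(X + 8) = sqrt(8 + X))
42177 + ((-4449 + 1731) + y(H(3))) = 42177 + ((-4449 + 1731) + sqrt(8 + 2)) = 42177 + (-2718 + sqrt(10)) = 39459 + sqrt(10)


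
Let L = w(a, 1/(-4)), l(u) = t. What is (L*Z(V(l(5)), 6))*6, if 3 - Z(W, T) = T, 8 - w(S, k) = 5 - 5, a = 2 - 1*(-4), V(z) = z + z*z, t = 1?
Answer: -144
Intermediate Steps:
l(u) = 1
V(z) = z + z**2
a = 6 (a = 2 + 4 = 6)
w(S, k) = 8 (w(S, k) = 8 - (5 - 5) = 8 - 1*0 = 8 + 0 = 8)
Z(W, T) = 3 - T
L = 8
(L*Z(V(l(5)), 6))*6 = (8*(3 - 1*6))*6 = (8*(3 - 6))*6 = (8*(-3))*6 = -24*6 = -144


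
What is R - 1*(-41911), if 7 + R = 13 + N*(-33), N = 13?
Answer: 41488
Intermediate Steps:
R = -423 (R = -7 + (13 + 13*(-33)) = -7 + (13 - 429) = -7 - 416 = -423)
R - 1*(-41911) = -423 - 1*(-41911) = -423 + 41911 = 41488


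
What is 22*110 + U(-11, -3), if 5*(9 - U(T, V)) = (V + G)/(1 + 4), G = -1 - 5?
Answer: 60734/25 ≈ 2429.4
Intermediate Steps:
G = -6
U(T, V) = 231/25 - V/25 (U(T, V) = 9 - (V - 6)/(5*(1 + 4)) = 9 - (-6 + V)/(5*5) = 9 - (-6/5 + V/5)/5 = 9 + (6/25 - V/25) = 231/25 - V/25)
22*110 + U(-11, -3) = 22*110 + (231/25 - 1/25*(-3)) = 2420 + (231/25 + 3/25) = 2420 + 234/25 = 60734/25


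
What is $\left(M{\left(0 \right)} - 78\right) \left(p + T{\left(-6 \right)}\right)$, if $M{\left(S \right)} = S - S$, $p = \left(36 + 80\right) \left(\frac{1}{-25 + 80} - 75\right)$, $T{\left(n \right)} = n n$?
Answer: $\frac{37159512}{55} \approx 6.7563 \cdot 10^{5}$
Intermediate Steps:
$T{\left(n \right)} = n^{2}$
$p = - \frac{478384}{55}$ ($p = 116 \left(\frac{1}{55} - 75\right) = 116 \left(- \frac{4124}{55}\right) = - \frac{478384}{55} \approx -8697.9$)
$M{\left(S \right)} = 0$
$\left(M{\left(0 \right)} - 78\right) \left(p + T{\left(-6 \right)}\right) = \left(0 - 78\right) \left(- \frac{478384}{55} + \left(-6\right)^{2}\right) = - 78 \left(- \frac{478384}{55} + 36\right) = \left(-78\right) \left(- \frac{476404}{55}\right) = \frac{37159512}{55}$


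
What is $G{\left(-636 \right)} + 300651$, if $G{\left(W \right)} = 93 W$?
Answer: $241503$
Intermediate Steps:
$G{\left(-636 \right)} + 300651 = 93 \left(-636\right) + 300651 = -59148 + 300651 = 241503$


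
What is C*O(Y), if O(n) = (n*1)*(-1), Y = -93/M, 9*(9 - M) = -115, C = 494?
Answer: 206739/98 ≈ 2109.6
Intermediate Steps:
M = 196/9 (M = 9 - ⅑*(-115) = 9 + 115/9 = 196/9 ≈ 21.778)
Y = -837/196 (Y = -93/196/9 = -93*9/196 = -837/196 ≈ -4.2704)
O(n) = -n (O(n) = n*(-1) = -n)
C*O(Y) = 494*(-1*(-837/196)) = 494*(837/196) = 206739/98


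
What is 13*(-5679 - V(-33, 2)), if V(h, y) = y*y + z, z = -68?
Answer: -72995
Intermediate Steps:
V(h, y) = -68 + y² (V(h, y) = y*y - 68 = y² - 68 = -68 + y²)
13*(-5679 - V(-33, 2)) = 13*(-5679 - (-68 + 2²)) = 13*(-5679 - (-68 + 4)) = 13*(-5679 - 1*(-64)) = 13*(-5679 + 64) = 13*(-5615) = -72995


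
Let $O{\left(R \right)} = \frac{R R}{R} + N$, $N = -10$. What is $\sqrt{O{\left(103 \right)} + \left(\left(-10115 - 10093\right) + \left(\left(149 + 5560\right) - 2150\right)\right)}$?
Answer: $2 i \sqrt{4139} \approx 128.67 i$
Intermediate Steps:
$O{\left(R \right)} = -10 + R$ ($O{\left(R \right)} = \frac{R R}{R} - 10 = \frac{R^{2}}{R} - 10 = R - 10 = -10 + R$)
$\sqrt{O{\left(103 \right)} + \left(\left(-10115 - 10093\right) + \left(\left(149 + 5560\right) - 2150\right)\right)} = \sqrt{\left(-10 + 103\right) + \left(\left(-10115 - 10093\right) + \left(\left(149 + 5560\right) - 2150\right)\right)} = \sqrt{93 + \left(-20208 + \left(5709 - 2150\right)\right)} = \sqrt{93 + \left(-20208 + 3559\right)} = \sqrt{93 - 16649} = \sqrt{-16556} = 2 i \sqrt{4139}$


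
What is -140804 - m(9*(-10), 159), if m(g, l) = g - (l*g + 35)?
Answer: -154989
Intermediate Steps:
m(g, l) = -35 + g - g*l (m(g, l) = g - (g*l + 35) = g - (35 + g*l) = g + (-35 - g*l) = -35 + g - g*l)
-140804 - m(9*(-10), 159) = -140804 - (-35 + 9*(-10) - 1*9*(-10)*159) = -140804 - (-35 - 90 - 1*(-90)*159) = -140804 - (-35 - 90 + 14310) = -140804 - 1*14185 = -140804 - 14185 = -154989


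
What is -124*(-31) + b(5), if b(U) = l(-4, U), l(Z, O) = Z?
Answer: 3840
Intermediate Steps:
b(U) = -4
-124*(-31) + b(5) = -124*(-31) - 4 = 3844 - 4 = 3840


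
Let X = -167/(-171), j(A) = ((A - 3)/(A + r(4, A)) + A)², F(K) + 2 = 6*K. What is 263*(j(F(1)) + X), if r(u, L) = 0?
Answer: 13699933/2736 ≈ 5007.3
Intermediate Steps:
F(K) = -2 + 6*K
j(A) = (A + (-3 + A)/A)² (j(A) = ((A - 3)/(A + 0) + A)² = ((-3 + A)/A + A)² = (A + (-3 + A)/A)²)
X = 167/171 (X = -167*(-1/171) = 167/171 ≈ 0.97661)
263*(j(F(1)) + X) = 263*((-3 + (-2 + 6*1) + (-2 + 6*1)²)²/(-2 + 6*1)² + 167/171) = 263*((-3 + (-2 + 6) + (-2 + 6)²)²/(-2 + 6)² + 167/171) = 263*((-3 + 4 + 4²)²/4² + 167/171) = 263*((-3 + 4 + 16)²/16 + 167/171) = 263*((1/16)*17² + 167/171) = 263*((1/16)*289 + 167/171) = 263*(289/16 + 167/171) = 263*(52091/2736) = 13699933/2736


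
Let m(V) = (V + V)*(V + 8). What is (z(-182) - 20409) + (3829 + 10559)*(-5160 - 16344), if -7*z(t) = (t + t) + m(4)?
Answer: -2165939459/7 ≈ -3.0942e+8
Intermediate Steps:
m(V) = 2*V*(8 + V) (m(V) = (2*V)*(8 + V) = 2*V*(8 + V))
z(t) = -96/7 - 2*t/7 (z(t) = -((t + t) + 2*4*(8 + 4))/7 = -(2*t + 2*4*12)/7 = -(2*t + 96)/7 = -(96 + 2*t)/7 = -96/7 - 2*t/7)
(z(-182) - 20409) + (3829 + 10559)*(-5160 - 16344) = ((-96/7 - 2/7*(-182)) - 20409) + (3829 + 10559)*(-5160 - 16344) = ((-96/7 + 52) - 20409) + 14388*(-21504) = (268/7 - 20409) - 309399552 = -142595/7 - 309399552 = -2165939459/7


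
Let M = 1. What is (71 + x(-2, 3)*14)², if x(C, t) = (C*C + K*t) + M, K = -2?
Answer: 3249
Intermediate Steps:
x(C, t) = 1 + C² - 2*t (x(C, t) = (C*C - 2*t) + 1 = (C² - 2*t) + 1 = 1 + C² - 2*t)
(71 + x(-2, 3)*14)² = (71 + (1 + (-2)² - 2*3)*14)² = (71 + (1 + 4 - 6)*14)² = (71 - 1*14)² = (71 - 14)² = 57² = 3249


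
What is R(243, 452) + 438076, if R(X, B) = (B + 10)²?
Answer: 651520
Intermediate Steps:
R(X, B) = (10 + B)²
R(243, 452) + 438076 = (10 + 452)² + 438076 = 462² + 438076 = 213444 + 438076 = 651520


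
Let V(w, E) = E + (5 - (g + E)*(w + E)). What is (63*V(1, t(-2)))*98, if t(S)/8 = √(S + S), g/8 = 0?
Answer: 1611414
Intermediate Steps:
g = 0 (g = 8*0 = 0)
t(S) = 8*√2*√S (t(S) = 8*√(S + S) = 8*√(2*S) = 8*(√2*√S) = 8*√2*√S)
V(w, E) = 5 + E - E*(E + w) (V(w, E) = E + (5 - (0 + E)*(w + E)) = E + (5 - E*(E + w)) = 5 + E - E*(E + w))
(63*V(1, t(-2)))*98 = (63*(5 + 8*√2*√(-2) - (8*√2*√(-2))² - 1*8*√2*√(-2)*1))*98 = (63*(5 + 8*√2*(I*√2) - (8*√2*(I*√2))² - 1*8*√2*(I*√2)*1))*98 = (63*(5 + 16*I - (16*I)² - 1*16*I*1))*98 = (63*(5 + 16*I - 1*(-256) - 16*I))*98 = (63*(5 + 16*I + 256 - 16*I))*98 = (63*261)*98 = 16443*98 = 1611414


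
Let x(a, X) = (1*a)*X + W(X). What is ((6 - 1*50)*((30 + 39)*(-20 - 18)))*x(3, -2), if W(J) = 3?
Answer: -346104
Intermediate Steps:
x(a, X) = 3 + X*a (x(a, X) = (1*a)*X + 3 = a*X + 3 = X*a + 3 = 3 + X*a)
((6 - 1*50)*((30 + 39)*(-20 - 18)))*x(3, -2) = ((6 - 1*50)*((30 + 39)*(-20 - 18)))*(3 - 2*3) = ((6 - 50)*(69*(-38)))*(3 - 6) = -44*(-2622)*(-3) = 115368*(-3) = -346104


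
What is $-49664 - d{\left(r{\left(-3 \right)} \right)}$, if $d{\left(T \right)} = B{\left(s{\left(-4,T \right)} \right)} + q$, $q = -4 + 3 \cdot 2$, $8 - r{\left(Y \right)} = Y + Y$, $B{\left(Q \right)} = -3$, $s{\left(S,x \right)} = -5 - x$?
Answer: $-49663$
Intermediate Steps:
$r{\left(Y \right)} = 8 - 2 Y$ ($r{\left(Y \right)} = 8 - \left(Y + Y\right) = 8 - 2 Y$)
$q = 2$ ($q = -4 + 6 = 2$)
$d{\left(T \right)} = -1$ ($d{\left(T \right)} = -3 + 2 = -1$)
$-49664 - d{\left(r{\left(-3 \right)} \right)} = -49664 - -1 = -49664 + 1 = -49663$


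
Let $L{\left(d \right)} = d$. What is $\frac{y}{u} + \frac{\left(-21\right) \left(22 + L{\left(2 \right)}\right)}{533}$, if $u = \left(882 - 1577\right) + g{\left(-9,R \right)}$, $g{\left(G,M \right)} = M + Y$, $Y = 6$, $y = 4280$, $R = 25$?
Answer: $- \frac{326987}{44239} \approx -7.3914$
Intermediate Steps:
$g{\left(G,M \right)} = 6 + M$ ($g{\left(G,M \right)} = M + 6 = 6 + M$)
$u = -664$ ($u = \left(882 - 1577\right) + \left(6 + 25\right) = -695 + 31 = -664$)
$\frac{y}{u} + \frac{\left(-21\right) \left(22 + L{\left(2 \right)}\right)}{533} = \frac{4280}{-664} + \frac{\left(-21\right) \left(22 + 2\right)}{533} = 4280 \left(- \frac{1}{664}\right) + \left(-21\right) 24 \cdot \frac{1}{533} = - \frac{535}{83} - \frac{504}{533} = - \frac{326987}{44239}$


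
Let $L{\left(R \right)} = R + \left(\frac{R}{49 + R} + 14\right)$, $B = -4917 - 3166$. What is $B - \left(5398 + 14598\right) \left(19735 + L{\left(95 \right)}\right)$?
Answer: $- \frac{14285588357}{36} \approx -3.9682 \cdot 10^{8}$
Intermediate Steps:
$B = -8083$ ($B = -4917 - 3166 = -8083$)
$L{\left(R \right)} = 14 + R + \frac{R}{49 + R}$ ($L{\left(R \right)} = R + \left(\frac{R}{49 + R} + 14\right) = R + \left(14 + \frac{R}{49 + R}\right) = 14 + R + \frac{R}{49 + R}$)
$B - \left(5398 + 14598\right) \left(19735 + L{\left(95 \right)}\right) = -8083 - \left(5398 + 14598\right) \left(19735 + \frac{686 + 95^{2} + 64 \cdot 95}{49 + 95}\right) = -8083 - 19996 \left(19735 + \frac{686 + 9025 + 6080}{144}\right) = -8083 - 19996 \left(19735 + \frac{1}{144} \cdot 15791\right) = -8083 - 19996 \left(19735 + \frac{15791}{144}\right) = -8083 - 19996 \cdot \frac{2857631}{144} = -8083 - \frac{14285297369}{36} = - \frac{14285588357}{36}$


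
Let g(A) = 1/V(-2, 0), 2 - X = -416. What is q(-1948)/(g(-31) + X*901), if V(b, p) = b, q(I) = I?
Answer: -3896/753235 ≈ -0.0051724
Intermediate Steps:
X = 418 (X = 2 - 1*(-416) = 2 + 416 = 418)
g(A) = -½ (g(A) = 1/(-2) = -½)
q(-1948)/(g(-31) + X*901) = -1948/(-½ + 418*901) = -1948/(-½ + 376618) = -1948/753235/2 = -1948*2/753235 = -3896/753235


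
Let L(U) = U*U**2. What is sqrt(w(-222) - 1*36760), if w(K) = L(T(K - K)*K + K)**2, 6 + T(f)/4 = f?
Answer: 2*sqrt(4430215696443048088874) ≈ 1.3312e+11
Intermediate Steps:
T(f) = -24 + 4*f
L(U) = U**3
w(K) = 148035889*K**6 (w(K) = (((-24 + 4*(K - K))*K + K)**3)**2 = (((-24 + 4*0)*K + K)**3)**2 = (((-24 + 0)*K + K)**3)**2 = ((-24*K + K)**3)**2 = ((-23*K)**3)**2 = (-12167*K**3)**2 = 148035889*K**6)
sqrt(w(-222) - 1*36760) = sqrt(148035889*(-222)**6 - 1*36760) = sqrt(148035889*119706531338304 - 36760) = sqrt(17720862785772192392256 - 36760) = sqrt(17720862785772192355496) = 2*sqrt(4430215696443048088874)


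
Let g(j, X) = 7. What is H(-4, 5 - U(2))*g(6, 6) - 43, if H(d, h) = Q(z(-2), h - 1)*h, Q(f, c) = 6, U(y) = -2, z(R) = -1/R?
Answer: 251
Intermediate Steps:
H(d, h) = 6*h
H(-4, 5 - U(2))*g(6, 6) - 43 = (6*(5 - 1*(-2)))*7 - 43 = (6*(5 + 2))*7 - 43 = (6*7)*7 - 43 = 42*7 - 43 = 294 - 43 = 251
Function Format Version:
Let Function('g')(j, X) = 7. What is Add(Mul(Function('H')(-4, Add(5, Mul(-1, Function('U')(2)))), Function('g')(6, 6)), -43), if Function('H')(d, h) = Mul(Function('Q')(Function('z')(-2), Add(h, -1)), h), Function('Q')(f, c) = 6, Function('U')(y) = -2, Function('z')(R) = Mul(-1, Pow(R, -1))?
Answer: 251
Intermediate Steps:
Function('H')(d, h) = Mul(6, h)
Add(Mul(Function('H')(-4, Add(5, Mul(-1, Function('U')(2)))), Function('g')(6, 6)), -43) = Add(Mul(Mul(6, Add(5, Mul(-1, -2))), 7), -43) = Add(Mul(Mul(6, Add(5, 2)), 7), -43) = Add(Mul(Mul(6, 7), 7), -43) = Add(Mul(42, 7), -43) = Add(294, -43) = 251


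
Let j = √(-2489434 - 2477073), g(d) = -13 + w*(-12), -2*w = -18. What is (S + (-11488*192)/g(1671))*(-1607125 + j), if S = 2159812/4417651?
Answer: -15660238191157904500/534535771 + 9744256477348*I*√4966507/534535771 ≈ -2.9297e+10 + 4.0625e+7*I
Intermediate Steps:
w = 9 (w = -½*(-18) = 9)
g(d) = -121 (g(d) = -13 + 9*(-12) = -13 - 108 = -121)
j = I*√4966507 (j = √(-4966507) = I*√4966507 ≈ 2228.6*I)
S = 2159812/4417651 (S = 2159812*(1/4417651) = 2159812/4417651 ≈ 0.48890)
(S + (-11488*192)/g(1671))*(-1607125 + j) = (2159812/4417651 - 11488*192/(-121))*(-1607125 + I*√4966507) = (2159812/4417651 - 2205696*(-1/121))*(-1607125 + I*√4966507) = (2159812/4417651 + 2205696/121)*(-1607125 + I*√4966507) = 9744256477348*(-1607125 + I*√4966507)/534535771 = -15660238191157904500/534535771 + 9744256477348*I*√4966507/534535771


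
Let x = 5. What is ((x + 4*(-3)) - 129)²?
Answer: 18496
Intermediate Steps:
((x + 4*(-3)) - 129)² = ((5 + 4*(-3)) - 129)² = ((5 - 12) - 129)² = (-7 - 129)² = (-136)² = 18496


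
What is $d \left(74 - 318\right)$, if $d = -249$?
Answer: $60756$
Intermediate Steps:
$d \left(74 - 318\right) = - 249 \left(74 - 318\right) = \left(-249\right) \left(-244\right) = 60756$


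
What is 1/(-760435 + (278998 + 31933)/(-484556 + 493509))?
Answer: -8953/6807863624 ≈ -1.3151e-6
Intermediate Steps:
1/(-760435 + (278998 + 31933)/(-484556 + 493509)) = 1/(-760435 + 310931/8953) = 1/(-6807863624/8953) = -8953/6807863624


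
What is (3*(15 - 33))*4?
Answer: -216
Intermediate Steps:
(3*(15 - 33))*4 = (3*(-18))*4 = -54*4 = -216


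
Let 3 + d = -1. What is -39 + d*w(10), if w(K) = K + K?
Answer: -119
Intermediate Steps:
d = -4 (d = -3 - 1 = -4)
w(K) = 2*K
-39 + d*w(10) = -39 - 8*10 = -39 - 4*20 = -39 - 80 = -119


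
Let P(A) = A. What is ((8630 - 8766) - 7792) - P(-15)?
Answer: -7913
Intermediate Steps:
((8630 - 8766) - 7792) - P(-15) = ((8630 - 8766) - 7792) - 1*(-15) = (-136 - 7792) + 15 = -7928 + 15 = -7913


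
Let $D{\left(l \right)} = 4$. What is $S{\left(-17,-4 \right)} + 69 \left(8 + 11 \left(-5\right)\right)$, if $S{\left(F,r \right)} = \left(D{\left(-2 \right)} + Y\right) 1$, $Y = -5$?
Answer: $-3244$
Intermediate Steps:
$S{\left(F,r \right)} = -1$ ($S{\left(F,r \right)} = \left(4 - 5\right) 1 = \left(-1\right) 1 = -1$)
$S{\left(-17,-4 \right)} + 69 \left(8 + 11 \left(-5\right)\right) = -1 + 69 \left(8 + 11 \left(-5\right)\right) = -1 + 69 \left(8 - 55\right) = -1 + 69 \left(-47\right) = -1 - 3243 = -3244$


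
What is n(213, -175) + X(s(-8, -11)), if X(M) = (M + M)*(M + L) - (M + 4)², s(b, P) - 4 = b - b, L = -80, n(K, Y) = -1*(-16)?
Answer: -656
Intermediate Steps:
n(K, Y) = 16
s(b, P) = 4 (s(b, P) = 4 + (b - b) = 4 + 0 = 4)
X(M) = -(4 + M)² + 2*M*(-80 + M) (X(M) = (M + M)*(M - 80) - (M + 4)² = (2*M)*(-80 + M) - (4 + M)² = 2*M*(-80 + M) - (4 + M)² = -(4 + M)² + 2*M*(-80 + M))
n(213, -175) + X(s(-8, -11)) = 16 + (-16 + 4² - 168*4) = 16 + (-16 + 16 - 672) = 16 - 672 = -656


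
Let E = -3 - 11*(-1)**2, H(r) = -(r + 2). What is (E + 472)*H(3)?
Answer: -2290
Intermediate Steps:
H(r) = -2 - r (H(r) = -(2 + r) = -2 - r)
E = -14 (E = -3 - 11*1 = -3 - 11 = -14)
(E + 472)*H(3) = (-14 + 472)*(-2 - 1*3) = 458*(-2 - 3) = 458*(-5) = -2290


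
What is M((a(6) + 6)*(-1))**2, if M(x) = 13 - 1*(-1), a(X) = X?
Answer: 196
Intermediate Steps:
M(x) = 14 (M(x) = 13 + 1 = 14)
M((a(6) + 6)*(-1))**2 = 14**2 = 196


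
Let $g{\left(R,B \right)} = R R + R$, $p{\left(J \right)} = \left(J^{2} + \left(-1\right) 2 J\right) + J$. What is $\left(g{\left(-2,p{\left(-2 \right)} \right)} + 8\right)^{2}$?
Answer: $100$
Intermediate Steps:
$p{\left(J \right)} = J^{2} - J$ ($p{\left(J \right)} = \left(J^{2} - 2 J\right) + J = J^{2} - J$)
$g{\left(R,B \right)} = R + R^{2}$ ($g{\left(R,B \right)} = R^{2} + R = R + R^{2}$)
$\left(g{\left(-2,p{\left(-2 \right)} \right)} + 8\right)^{2} = \left(- 2 \left(1 - 2\right) + 8\right)^{2} = \left(\left(-2\right) \left(-1\right) + 8\right)^{2} = \left(2 + 8\right)^{2} = 10^{2} = 100$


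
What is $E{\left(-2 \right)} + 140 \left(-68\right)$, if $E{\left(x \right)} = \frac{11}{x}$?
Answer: $- \frac{19051}{2} \approx -9525.5$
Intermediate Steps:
$E{\left(-2 \right)} + 140 \left(-68\right) = \frac{11}{-2} + 140 \left(-68\right) = 11 \left(- \frac{1}{2}\right) - 9520 = - \frac{11}{2} - 9520 = - \frac{19051}{2}$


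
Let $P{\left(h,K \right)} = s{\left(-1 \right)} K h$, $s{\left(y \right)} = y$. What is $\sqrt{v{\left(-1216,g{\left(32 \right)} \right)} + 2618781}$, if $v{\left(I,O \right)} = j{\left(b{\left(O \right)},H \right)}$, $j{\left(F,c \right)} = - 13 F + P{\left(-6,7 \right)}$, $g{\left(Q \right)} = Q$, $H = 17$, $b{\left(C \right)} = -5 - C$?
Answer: $2 \sqrt{654826} \approx 1618.4$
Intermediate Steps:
$P{\left(h,K \right)} = - K h$
$j{\left(F,c \right)} = 42 - 13 F$ ($j{\left(F,c \right)} = - 13 F - 7 \left(-6\right) = - 13 F + 42 = 42 - 13 F$)
$v{\left(I,O \right)} = 107 + 13 O$ ($v{\left(I,O \right)} = 42 - 13 \left(-5 - O\right) = 42 + \left(65 + 13 O\right) = 107 + 13 O$)
$\sqrt{v{\left(-1216,g{\left(32 \right)} \right)} + 2618781} = \sqrt{\left(107 + 13 \cdot 32\right) + 2618781} = \sqrt{\left(107 + 416\right) + 2618781} = \sqrt{523 + 2618781} = \sqrt{2619304} = 2 \sqrt{654826}$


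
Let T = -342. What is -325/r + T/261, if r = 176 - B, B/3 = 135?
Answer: 723/6641 ≈ 0.10887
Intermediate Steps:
B = 405 (B = 3*135 = 405)
r = -229 (r = 176 - 1*405 = 176 - 405 = -229)
-325/r + T/261 = -325/(-229) - 342/261 = -325*(-1/229) - 342*1/261 = 325/229 - 38/29 = 723/6641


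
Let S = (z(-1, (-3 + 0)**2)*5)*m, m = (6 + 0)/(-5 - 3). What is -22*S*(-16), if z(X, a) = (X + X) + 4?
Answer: -2640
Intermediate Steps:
z(X, a) = 4 + 2*X (z(X, a) = 2*X + 4 = 4 + 2*X)
m = -3/4 (m = 6/(-8) = 6*(-1/8) = -3/4 ≈ -0.75000)
S = -15/2 (S = ((4 + 2*(-1))*5)*(-3/4) = ((4 - 2)*5)*(-3/4) = (2*5)*(-3/4) = 10*(-3/4) = -15/2 ≈ -7.5000)
-22*S*(-16) = -22*(-15/2)*(-16) = 165*(-16) = -2640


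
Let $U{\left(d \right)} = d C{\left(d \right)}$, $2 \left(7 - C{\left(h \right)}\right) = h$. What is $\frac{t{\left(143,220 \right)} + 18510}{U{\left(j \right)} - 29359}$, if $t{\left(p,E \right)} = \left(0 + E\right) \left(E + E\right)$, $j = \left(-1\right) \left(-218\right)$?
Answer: $- \frac{23062}{10319} \approx -2.2349$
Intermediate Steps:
$j = 218$
$C{\left(h \right)} = 7 - \frac{h}{2}$
$U{\left(d \right)} = d \left(7 - \frac{d}{2}\right)$
$t{\left(p,E \right)} = 2 E^{2}$ ($t{\left(p,E \right)} = E 2 E = 2 E^{2}$)
$\frac{t{\left(143,220 \right)} + 18510}{U{\left(j \right)} - 29359} = \frac{2 \cdot 220^{2} + 18510}{\frac{1}{2} \cdot 218 \left(14 - 218\right) - 29359} = \frac{2 \cdot 48400 + 18510}{\frac{1}{2} \cdot 218 \left(14 - 218\right) - 29359} = \frac{96800 + 18510}{\frac{1}{2} \cdot 218 \left(-204\right) - 29359} = \frac{115310}{-22236 - 29359} = \frac{115310}{-51595} = 115310 \left(- \frac{1}{51595}\right) = - \frac{23062}{10319}$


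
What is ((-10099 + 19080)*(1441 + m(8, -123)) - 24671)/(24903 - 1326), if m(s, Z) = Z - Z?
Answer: 4305650/7859 ≈ 547.86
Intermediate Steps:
m(s, Z) = 0
((-10099 + 19080)*(1441 + m(8, -123)) - 24671)/(24903 - 1326) = ((-10099 + 19080)*(1441 + 0) - 24671)/(24903 - 1326) = (8981*1441 - 24671)/23577 = (12941621 - 24671)*(1/23577) = 12916950*(1/23577) = 4305650/7859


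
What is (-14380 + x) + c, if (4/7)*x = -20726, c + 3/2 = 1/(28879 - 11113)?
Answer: -899883431/17766 ≈ -50652.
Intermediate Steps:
c = -13324/8883 (c = -3/2 + 1/(28879 - 11113) = -3/2 + 1/17766 = -13324/8883 ≈ -1.4999)
x = -72541/2 (x = (7/4)*(-20726) = -72541/2 ≈ -36271.)
(-14380 + x) + c = (-14380 - 72541/2) - 13324/8883 = -101301/2 - 13324/8883 = -899883431/17766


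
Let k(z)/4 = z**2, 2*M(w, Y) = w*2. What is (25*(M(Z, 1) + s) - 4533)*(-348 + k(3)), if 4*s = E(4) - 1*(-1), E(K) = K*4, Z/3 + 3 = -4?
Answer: 1544946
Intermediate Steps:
Z = -21 (Z = -9 + 3*(-4) = -9 - 12 = -21)
E(K) = 4*K
M(w, Y) = w (M(w, Y) = (w*2)/2 = (2*w)/2 = w)
s = 17/4 (s = (4*4 - 1*(-1))/4 = (16 + 1)/4 = (1/4)*17 = 17/4 ≈ 4.2500)
k(z) = 4*z**2
(25*(M(Z, 1) + s) - 4533)*(-348 + k(3)) = (25*(-21 + 17/4) - 4533)*(-348 + 4*3**2) = (25*(-67/4) - 4533)*(-348 + 4*9) = (-1675/4 - 4533)*(-348 + 36) = -19807/4*(-312) = 1544946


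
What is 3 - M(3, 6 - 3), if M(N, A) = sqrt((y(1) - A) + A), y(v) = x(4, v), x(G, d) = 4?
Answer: 1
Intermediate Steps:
y(v) = 4
M(N, A) = 2 (M(N, A) = sqrt((4 - A) + A) = sqrt(4) = 2)
3 - M(3, 6 - 3) = 3 - 1*2 = 3 - 2 = 1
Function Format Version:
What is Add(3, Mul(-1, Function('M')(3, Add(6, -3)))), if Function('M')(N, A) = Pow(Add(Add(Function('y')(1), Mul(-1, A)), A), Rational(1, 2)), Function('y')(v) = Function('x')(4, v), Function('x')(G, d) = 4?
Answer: 1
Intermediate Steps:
Function('y')(v) = 4
Function('M')(N, A) = 2 (Function('M')(N, A) = Pow(Add(Add(4, Mul(-1, A)), A), Rational(1, 2)) = Pow(4, Rational(1, 2)) = 2)
Add(3, Mul(-1, Function('M')(3, Add(6, -3)))) = Add(3, Mul(-1, 2)) = Add(3, -2) = 1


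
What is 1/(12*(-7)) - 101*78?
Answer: -661753/84 ≈ -7878.0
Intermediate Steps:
1/(12*(-7)) - 101*78 = 1/(-84) - 7878 = -1/84 - 7878 = -661753/84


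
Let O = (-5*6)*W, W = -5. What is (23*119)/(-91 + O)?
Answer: 2737/59 ≈ 46.390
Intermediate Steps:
O = 150 (O = -5*6*(-5) = -30*(-5) = 150)
(23*119)/(-91 + O) = (23*119)/(-91 + 150) = 2737/59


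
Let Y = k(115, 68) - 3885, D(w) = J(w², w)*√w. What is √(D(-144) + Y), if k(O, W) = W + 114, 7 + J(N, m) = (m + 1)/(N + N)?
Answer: √(-76785408 - 1742682*I)/144 ≈ 0.69049 - 60.856*I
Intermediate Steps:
J(N, m) = -7 + (1 + m)/(2*N) (J(N, m) = -7 + (m + 1)/(N + N) = -7 + (1 + m)/((2*N)) = -7 + (1 + m)*(1/(2*N)) = -7 + (1 + m)/(2*N))
D(w) = (1 + w - 14*w²)/(2*w^(3/2)) (D(w) = ((1 + w - 14*w²)/(2*(w²)))*√w = ((1 + w - 14*w²)/(2*w²))*√w = (1 + w - 14*w²)/(2*w^(3/2)))
k(O, W) = 114 + W
Y = -3703 (Y = (114 + 68) - 3885 = 182 - 3885 = -3703)
√(D(-144) + Y) = √((1 - 144 - 14*(-144)²)/(2*(-144)^(3/2)) - 3703) = √((I/1728)*(1 - 144 - 14*20736)/2 - 3703) = √((I/1728)*(1 - 144 - 290304)/2 - 3703) = √((½)*(I/1728)*(-290447) - 3703) = √(-290447*I/3456 - 3703) = √(-3703 - 290447*I/3456)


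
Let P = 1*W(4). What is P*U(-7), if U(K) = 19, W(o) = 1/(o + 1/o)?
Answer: 76/17 ≈ 4.4706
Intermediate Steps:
P = 4/17 (P = 1*(4/(1 + 4**2)) = 1*(4/(1 + 16)) = 1*(4/17) = 4/17 ≈ 0.23529)
P*U(-7) = (4/17)*19 = 76/17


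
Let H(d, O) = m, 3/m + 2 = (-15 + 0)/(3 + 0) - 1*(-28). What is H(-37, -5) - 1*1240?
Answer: -8679/7 ≈ -1239.9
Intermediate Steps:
m = ⅐ (m = 3/(-2 + ((-15 + 0)/(3 + 0) - 1*(-28))) = 3/(-2 + (-15/3 + 28)) = 3/(-2 + (-15*⅓ + 28)) = 3/(-2 + (-5 + 28)) = 3/(-2 + 23) = 3/21 = 3*(1/21) = ⅐ ≈ 0.14286)
H(d, O) = ⅐
H(-37, -5) - 1*1240 = ⅐ - 1*1240 = ⅐ - 1240 = -8679/7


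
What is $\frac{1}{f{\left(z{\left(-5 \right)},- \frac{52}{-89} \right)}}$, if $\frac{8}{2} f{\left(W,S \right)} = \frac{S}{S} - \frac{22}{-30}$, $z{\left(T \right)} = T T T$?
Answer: $\frac{30}{13} \approx 2.3077$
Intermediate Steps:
$z{\left(T \right)} = T^{3}$ ($z{\left(T \right)} = T^{2} T = T^{3}$)
$f{\left(W,S \right)} = \frac{13}{30}$ ($f{\left(W,S \right)} = \frac{\frac{S}{S} - \frac{22}{-30}}{4} = \frac{1 - - \frac{11}{15}}{4} = \frac{1 + \frac{11}{15}}{4} = \frac{1}{4} \cdot \frac{26}{15} = \frac{13}{30}$)
$\frac{1}{f{\left(z{\left(-5 \right)},- \frac{52}{-89} \right)}} = \frac{1}{\frac{13}{30}} = \frac{30}{13}$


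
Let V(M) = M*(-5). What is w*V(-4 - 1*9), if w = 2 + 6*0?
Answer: 130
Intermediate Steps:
w = 2 (w = 2 + 0 = 2)
V(M) = -5*M
w*V(-4 - 1*9) = 2*(-5*(-4 - 1*9)) = 2*(-5*(-4 - 9)) = 2*(-5*(-13)) = 2*65 = 130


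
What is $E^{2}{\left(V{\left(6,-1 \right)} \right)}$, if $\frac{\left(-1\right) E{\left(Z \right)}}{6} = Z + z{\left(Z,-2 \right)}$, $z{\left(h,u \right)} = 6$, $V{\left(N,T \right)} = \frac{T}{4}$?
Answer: $\frac{4761}{4} \approx 1190.3$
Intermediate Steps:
$V{\left(N,T \right)} = \frac{T}{4}$ ($V{\left(N,T \right)} = T \frac{1}{4} = \frac{T}{4}$)
$E{\left(Z \right)} = -36 - 6 Z$ ($E{\left(Z \right)} = - 6 \left(Z + 6\right) = - 6 \left(6 + Z\right) = -36 - 6 Z$)
$E^{2}{\left(V{\left(6,-1 \right)} \right)} = \left(-36 - 6 \cdot \frac{1}{4} \left(-1\right)\right)^{2} = \left(-36 - - \frac{3}{2}\right)^{2} = \left(-36 + \frac{3}{2}\right)^{2} = \left(- \frac{69}{2}\right)^{2} = \frac{4761}{4}$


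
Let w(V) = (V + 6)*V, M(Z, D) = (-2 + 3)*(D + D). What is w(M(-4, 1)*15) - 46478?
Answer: -45398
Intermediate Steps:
M(Z, D) = 2*D (M(Z, D) = 1*(2*D) = 2*D)
w(V) = V*(6 + V) (w(V) = (6 + V)*V = V*(6 + V))
w(M(-4, 1)*15) - 46478 = ((2*1)*15)*(6 + (2*1)*15) - 46478 = (2*15)*(6 + 2*15) - 46478 = 30*(6 + 30) - 46478 = 30*36 - 46478 = 1080 - 46478 = -45398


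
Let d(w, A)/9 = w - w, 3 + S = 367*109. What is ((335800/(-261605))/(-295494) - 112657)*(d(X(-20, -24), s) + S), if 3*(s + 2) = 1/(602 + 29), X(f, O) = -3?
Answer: -34834764640699160000/7730270787 ≈ -4.5063e+9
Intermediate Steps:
s = -3785/1893 (s = -2 + 1/(3*(602 + 29)) = -2 + (⅓)/631 = -2 + (⅓)*(1/631) = -2 + 1/1893 = -3785/1893 ≈ -1.9995)
S = 40000 (S = -3 + 367*109 = -3 + 40003 = 40000)
d(w, A) = 0 (d(w, A) = 9*(w - w) = 9*0 = 0)
((335800/(-261605))/(-295494) - 112657)*(d(X(-20, -24), s) + S) = ((335800/(-261605))/(-295494) - 112657)*(0 + 40000) = ((335800*(-1/261605))*(-1/295494) - 112657)*40000 = (-67160/52321*(-1/295494) - 112657)*40000 = (33580/7730270787 - 112657)*40000 = -870869116017479/7730270787*40000 = -34834764640699160000/7730270787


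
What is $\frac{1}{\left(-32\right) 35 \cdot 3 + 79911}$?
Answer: $\frac{1}{76551} \approx 1.3063 \cdot 10^{-5}$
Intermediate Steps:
$\frac{1}{\left(-32\right) 35 \cdot 3 + 79911} = \frac{1}{\left(-1120\right) 3 + 79911} = \frac{1}{-3360 + 79911} = \frac{1}{76551}$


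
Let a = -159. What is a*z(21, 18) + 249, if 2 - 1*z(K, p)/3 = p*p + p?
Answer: 162429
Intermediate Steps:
z(K, p) = 6 - 3*p - 3*p**2 (z(K, p) = 6 - 3*(p*p + p) = 6 - 3*(p**2 + p) = 6 - 3*(p + p**2) = 6 + (-3*p - 3*p**2) = 6 - 3*p - 3*p**2)
a*z(21, 18) + 249 = -159*(6 - 3*18 - 3*18**2) + 249 = -159*(6 - 54 - 3*324) + 249 = -159*(6 - 54 - 972) + 249 = -159*(-1020) + 249 = 162180 + 249 = 162429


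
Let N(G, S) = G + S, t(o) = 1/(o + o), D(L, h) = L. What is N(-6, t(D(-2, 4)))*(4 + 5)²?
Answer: -2025/4 ≈ -506.25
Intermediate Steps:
t(o) = 1/(2*o)
N(-6, t(D(-2, 4)))*(4 + 5)² = (-6 + (½)/(-2))*(4 + 5)² = (-6 + (½)*(-½))*9² = (-6 - ¼)*81 = -25/4*81 = -2025/4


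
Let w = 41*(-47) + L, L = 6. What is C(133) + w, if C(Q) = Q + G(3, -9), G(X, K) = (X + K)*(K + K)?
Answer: -1680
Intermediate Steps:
G(X, K) = 2*K*(K + X) (G(X, K) = (K + X)*(2*K) = 2*K*(K + X))
w = -1921 (w = 41*(-47) + 6 = -1927 + 6 = -1921)
C(Q) = 108 + Q (C(Q) = Q + 2*(-9)*(-9 + 3) = Q + 2*(-9)*(-6) = Q + 108 = 108 + Q)
C(133) + w = (108 + 133) - 1921 = 241 - 1921 = -1680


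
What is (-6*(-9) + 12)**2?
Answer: 4356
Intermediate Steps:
(-6*(-9) + 12)**2 = (54 + 12)**2 = 66**2 = 4356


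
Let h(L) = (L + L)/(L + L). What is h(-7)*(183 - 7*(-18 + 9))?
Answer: 246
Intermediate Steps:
h(L) = 1 (h(L) = (2*L)/((2*L)) = (2*L)*(1/(2*L)) = 1)
h(-7)*(183 - 7*(-18 + 9)) = 1*(183 - 7*(-18 + 9)) = 1*(183 - 7*(-9)) = 1*(183 + 63) = 1*246 = 246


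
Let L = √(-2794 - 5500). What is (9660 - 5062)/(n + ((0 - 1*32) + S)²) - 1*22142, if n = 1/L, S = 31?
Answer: -145532078/8295 + 4598*I*√8294/8295 ≈ -17545.0 + 50.482*I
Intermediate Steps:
L = I*√8294 (L = √(-8294) = I*√8294 ≈ 91.071*I)
n = -I*√8294/8294 (n = 1/(I*√8294) = -I*√8294/8294 ≈ -0.01098*I)
(9660 - 5062)/(n + ((0 - 1*32) + S)²) - 1*22142 = (9660 - 5062)/(-I*√8294/8294 + ((0 - 1*32) + 31)²) - 1*22142 = 4598/(-I*√8294/8294 + ((0 - 32) + 31)²) - 22142 = 4598/(-I*√8294/8294 + (-32 + 31)²) - 22142 = 4598/(-I*√8294/8294 + (-1)²) - 22142 = 4598/(-I*√8294/8294 + 1) - 22142 = 4598/(1 - I*√8294/8294) - 22142 = -22142 + 4598/(1 - I*√8294/8294)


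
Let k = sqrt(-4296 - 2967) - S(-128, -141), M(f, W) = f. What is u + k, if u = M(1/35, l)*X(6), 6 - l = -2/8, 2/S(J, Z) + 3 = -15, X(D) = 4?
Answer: 71/315 + 3*I*sqrt(807) ≈ 0.2254 + 85.223*I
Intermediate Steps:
S(J, Z) = -1/9 (S(J, Z) = 2/(-3 - 15) = 2/(-18) = 2*(-1/18) = -1/9)
l = 25/4 (l = 6 - (-2)/8 = 6 - 1*(-1/4) = 6 + 1/4 = 25/4 ≈ 6.2500)
k = 1/9 + 3*I*sqrt(807) (k = sqrt(-4296 - 2967) - 1*(-1/9) = sqrt(-7263) + 1/9 = 3*I*sqrt(807) + 1/9 = 1/9 + 3*I*sqrt(807) ≈ 0.11111 + 85.223*I)
u = 4/35 ≈ 0.11429
u + k = 4/35 + (1/9 + 3*I*sqrt(807)) = 71/315 + 3*I*sqrt(807)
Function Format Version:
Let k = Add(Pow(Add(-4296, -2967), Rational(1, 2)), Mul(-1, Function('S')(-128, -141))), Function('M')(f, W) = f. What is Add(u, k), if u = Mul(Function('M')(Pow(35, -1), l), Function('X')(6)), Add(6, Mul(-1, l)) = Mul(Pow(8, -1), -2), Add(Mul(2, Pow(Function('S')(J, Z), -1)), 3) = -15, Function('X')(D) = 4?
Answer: Add(Rational(71, 315), Mul(3, I, Pow(807, Rational(1, 2)))) ≈ Add(0.22540, Mul(85.223, I))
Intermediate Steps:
Function('S')(J, Z) = Rational(-1, 9) (Function('S')(J, Z) = Mul(2, Pow(Add(-3, -15), -1)) = Mul(2, Pow(-18, -1)) = Mul(2, Rational(-1, 18)) = Rational(-1, 9))
l = Rational(25, 4) (l = Add(6, Mul(-1, Mul(Pow(8, -1), -2))) = Add(6, Mul(-1, Mul(Rational(1, 8), -2))) = Add(6, Mul(-1, Rational(-1, 4))) = Add(6, Rational(1, 4)) = Rational(25, 4) ≈ 6.2500)
k = Add(Rational(1, 9), Mul(3, I, Pow(807, Rational(1, 2)))) (k = Add(Pow(Add(-4296, -2967), Rational(1, 2)), Mul(-1, Rational(-1, 9))) = Add(Pow(-7263, Rational(1, 2)), Rational(1, 9)) = Add(Mul(3, I, Pow(807, Rational(1, 2))), Rational(1, 9)) = Add(Rational(1, 9), Mul(3, I, Pow(807, Rational(1, 2)))) ≈ Add(0.11111, Mul(85.223, I)))
u = Rational(4, 35) (u = Mul(Pow(35, -1), 4) = Mul(Rational(1, 35), 4) = Rational(4, 35) ≈ 0.11429)
Add(u, k) = Add(Rational(4, 35), Add(Rational(1, 9), Mul(3, I, Pow(807, Rational(1, 2))))) = Add(Rational(71, 315), Mul(3, I, Pow(807, Rational(1, 2))))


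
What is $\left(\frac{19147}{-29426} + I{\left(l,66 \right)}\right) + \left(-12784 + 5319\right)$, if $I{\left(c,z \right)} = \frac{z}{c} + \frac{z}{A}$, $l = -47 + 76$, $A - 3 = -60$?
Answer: $- \frac{121027888171}{16213726} \approx -7464.5$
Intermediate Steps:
$A = -57$ ($A = 3 - 60 = -57$)
$l = 29$
$I{\left(c,z \right)} = - \frac{z}{57} + \frac{z}{c}$ ($I{\left(c,z \right)} = \frac{z}{c} + \frac{z}{-57} = \frac{z}{c} + z \left(- \frac{1}{57}\right) = \frac{z}{c} - \frac{z}{57} = - \frac{z}{57} + \frac{z}{c}$)
$\left(\frac{19147}{-29426} + I{\left(l,66 \right)}\right) + \left(-12784 + 5319\right) = \left(\frac{19147}{-29426} + \left(\left(- \frac{1}{57}\right) 66 + \frac{66}{29}\right)\right) + \left(-12784 + 5319\right) = \left(19147 \left(- \frac{1}{29426}\right) + \left(- \frac{22}{19} + 66 \cdot \frac{1}{29}\right)\right) - 7465 = \left(- \frac{19147}{29426} + \left(- \frac{22}{19} + \frac{66}{29}\right)\right) - 7465 = \left(- \frac{19147}{29426} + \frac{616}{551}\right) - 7465 = \frac{7576419}{16213726} - 7465 = - \frac{121027888171}{16213726}$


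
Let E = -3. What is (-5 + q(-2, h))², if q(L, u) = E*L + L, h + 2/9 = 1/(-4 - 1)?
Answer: 1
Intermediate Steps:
h = -19/45 (h = -2/9 + 1/(-4 - 1) = -2/9 + 1/(-5) = -2/9 - ⅕ = -19/45 ≈ -0.42222)
q(L, u) = -2*L (q(L, u) = -3*L + L = -2*L)
(-5 + q(-2, h))² = (-5 - 2*(-2))² = (-5 + 4)² = (-1)² = 1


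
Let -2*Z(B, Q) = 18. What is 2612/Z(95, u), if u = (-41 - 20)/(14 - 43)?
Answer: -2612/9 ≈ -290.22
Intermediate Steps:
u = 61/29 (u = -61/(-29) = -61*(-1/29) = 61/29 ≈ 2.1034)
Z(B, Q) = -9 (Z(B, Q) = -1/2*18 = -9)
2612/Z(95, u) = 2612/(-9) = 2612*(-1/9) = -2612/9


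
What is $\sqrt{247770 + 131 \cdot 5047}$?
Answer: $\sqrt{908927} \approx 953.38$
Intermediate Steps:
$\sqrt{247770 + 131 \cdot 5047} = \sqrt{247770 + 661157} = \sqrt{908927}$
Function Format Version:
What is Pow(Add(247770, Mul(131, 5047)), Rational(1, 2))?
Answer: Pow(908927, Rational(1, 2)) ≈ 953.38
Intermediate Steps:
Pow(Add(247770, Mul(131, 5047)), Rational(1, 2)) = Pow(Add(247770, 661157), Rational(1, 2)) = Pow(908927, Rational(1, 2))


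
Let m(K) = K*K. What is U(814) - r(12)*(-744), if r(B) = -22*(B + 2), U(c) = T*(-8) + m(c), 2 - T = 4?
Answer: 433460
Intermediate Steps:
m(K) = K**2
T = -2 (T = 2 - 1*4 = 2 - 4 = -2)
U(c) = 16 + c**2 (U(c) = -2*(-8) + c**2 = 16 + c**2)
r(B) = -44 - 22*B (r(B) = -22*(2 + B) = -44 - 22*B)
U(814) - r(12)*(-744) = (16 + 814**2) - (-44 - 22*12)*(-744) = (16 + 662596) - (-44 - 264)*(-744) = 662612 - (-308)*(-744) = 662612 - 1*229152 = 662612 - 229152 = 433460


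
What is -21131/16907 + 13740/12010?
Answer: -195283/1845937 ≈ -0.10579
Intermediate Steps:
-21131/16907 + 13740/12010 = -21131*1/16907 + 13740*(1/12010) = -1921/1537 + 1374/1201 = -195283/1845937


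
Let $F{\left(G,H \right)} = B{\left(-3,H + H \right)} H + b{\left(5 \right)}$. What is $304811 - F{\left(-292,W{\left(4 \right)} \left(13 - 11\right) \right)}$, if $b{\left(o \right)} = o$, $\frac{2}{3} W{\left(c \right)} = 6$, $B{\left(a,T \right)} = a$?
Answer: $304860$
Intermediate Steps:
$W{\left(c \right)} = 9$ ($W{\left(c \right)} = \frac{3}{2} \cdot 6 = 9$)
$F{\left(G,H \right)} = 5 - 3 H$ ($F{\left(G,H \right)} = - 3 H + 5 = 5 - 3 H$)
$304811 - F{\left(-292,W{\left(4 \right)} \left(13 - 11\right) \right)} = 304811 - \left(5 - 3 \cdot 9 \left(13 - 11\right)\right) = 304811 - \left(5 - 3 \cdot 9 \cdot 2\right) = 304811 - \left(5 - 54\right) = 304811 - -49 = 304811 + 49 = 304860$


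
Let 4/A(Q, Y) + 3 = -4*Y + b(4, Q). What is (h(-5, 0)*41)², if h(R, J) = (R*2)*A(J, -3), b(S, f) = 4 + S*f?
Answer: 2689600/169 ≈ 15915.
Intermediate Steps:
A(Q, Y) = 4/(1 - 4*Y + 4*Q) (A(Q, Y) = 4/(-3 + (-4*Y + (4 + 4*Q))) = 4/(-3 + (4 - 4*Y + 4*Q)) = 4/(1 - 4*Y + 4*Q))
h(R, J) = 8*R/(13 + 4*J) (h(R, J) = (R*2)*(4/(1 - 4*(-3) + 4*J)) = (2*R)*(4/(1 + 12 + 4*J)) = (2*R)*(4/(13 + 4*J)) = 8*R/(13 + 4*J))
(h(-5, 0)*41)² = ((8*(-5)/(13 + 4*0))*41)² = ((8*(-5)/(13 + 0))*41)² = ((8*(-5)/13)*41)² = ((8*(-5)*(1/13))*41)² = (-40/13*41)² = (-1640/13)² = 2689600/169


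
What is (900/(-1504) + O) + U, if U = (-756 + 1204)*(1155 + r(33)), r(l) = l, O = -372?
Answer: 199976127/376 ≈ 5.3185e+5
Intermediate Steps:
U = 532224 (U = (-756 + 1204)*(1155 + 33) = 448*1188 = 532224)
(900/(-1504) + O) + U = (900/(-1504) - 372) + 532224 = (900*(-1/1504) - 372) + 532224 = (-225/376 - 372) + 532224 = -140097/376 + 532224 = 199976127/376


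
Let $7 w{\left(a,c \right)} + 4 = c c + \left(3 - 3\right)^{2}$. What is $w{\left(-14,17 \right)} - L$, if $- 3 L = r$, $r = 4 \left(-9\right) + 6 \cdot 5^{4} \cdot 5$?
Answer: $\frac{43951}{7} \approx 6278.7$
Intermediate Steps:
$w{\left(a,c \right)} = - \frac{4}{7} + \frac{c^{2}}{7}$ ($w{\left(a,c \right)} = - \frac{4}{7} + \frac{c c + \left(3 - 3\right)^{2}}{7} = - \frac{4}{7} + \frac{c^{2} + 0^{2}}{7} = - \frac{4}{7} + \frac{c^{2} + 0}{7} = - \frac{4}{7} + \frac{c^{2}}{7}$)
$r = 18714$ ($r = -36 + 6 \cdot 625 \cdot 5 = -36 + 3750 \cdot 5 = -36 + 18750 = 18714$)
$L = -6238$ ($L = \left(- \frac{1}{3}\right) 18714 = -6238$)
$w{\left(-14,17 \right)} - L = \left(- \frac{4}{7} + \frac{17^{2}}{7}\right) - -6238 = \left(- \frac{4}{7} + \frac{1}{7} \cdot 289\right) + 6238 = \left(- \frac{4}{7} + \frac{289}{7}\right) + 6238 = \frac{285}{7} + 6238 = \frac{43951}{7}$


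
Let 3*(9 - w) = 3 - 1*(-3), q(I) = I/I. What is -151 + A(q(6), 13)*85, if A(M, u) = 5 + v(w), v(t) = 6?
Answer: 784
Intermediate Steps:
q(I) = 1
w = 7 (w = 9 - (3 - 1*(-3))/3 = 9 - (3 + 3)/3 = 9 - 1/3*6 = 9 - 2 = 7)
A(M, u) = 11 (A(M, u) = 5 + 6 = 11)
-151 + A(q(6), 13)*85 = -151 + 11*85 = -151 + 935 = 784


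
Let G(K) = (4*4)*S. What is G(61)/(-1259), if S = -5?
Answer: 80/1259 ≈ 0.063542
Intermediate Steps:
G(K) = -80 (G(K) = (4*4)*(-5) = 16*(-5) = -80)
G(61)/(-1259) = -80/(-1259) = -80*(-1/1259) = 80/1259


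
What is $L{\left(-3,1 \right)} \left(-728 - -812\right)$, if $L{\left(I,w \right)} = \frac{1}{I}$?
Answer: $-28$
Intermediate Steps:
$L{\left(-3,1 \right)} \left(-728 - -812\right) = \frac{-728 - -812}{-3} = - \frac{-728 + 812}{3} = \left(- \frac{1}{3}\right) 84 = -28$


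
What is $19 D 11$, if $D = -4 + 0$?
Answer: $-836$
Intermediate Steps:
$D = -4$
$19 D 11 = 19 \left(-4\right) 11 = \left(-76\right) 11 = -836$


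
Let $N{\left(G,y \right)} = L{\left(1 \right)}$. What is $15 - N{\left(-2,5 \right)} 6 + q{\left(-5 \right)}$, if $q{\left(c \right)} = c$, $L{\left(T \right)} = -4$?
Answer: $355$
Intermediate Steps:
$N{\left(G,y \right)} = -4$
$15 - N{\left(-2,5 \right)} 6 + q{\left(-5 \right)} = 15 \left(-1\right) \left(-4\right) 6 - 5 = 15 \cdot 4 \cdot 6 - 5 = 15 \cdot 24 - 5 = 360 - 5 = 355$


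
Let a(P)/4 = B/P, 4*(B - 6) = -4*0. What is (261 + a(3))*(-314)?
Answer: -84466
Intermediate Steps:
B = 6 (B = 6 + (-4*0)/4 = 6 + (1/4)*0 = 6 + 0 = 6)
a(P) = 24/P (a(P) = 4*(6/P) = 24/P)
(261 + a(3))*(-314) = (261 + 24/3)*(-314) = (261 + 24*(1/3))*(-314) = (261 + 8)*(-314) = 269*(-314) = -84466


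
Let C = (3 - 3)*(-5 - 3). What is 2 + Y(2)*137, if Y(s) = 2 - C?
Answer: 276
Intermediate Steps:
C = 0 (C = 0*(-8) = 0)
Y(s) = 2 (Y(s) = 2 - 1*0 = 2 + 0 = 2)
2 + Y(2)*137 = 2 + 2*137 = 2 + 274 = 276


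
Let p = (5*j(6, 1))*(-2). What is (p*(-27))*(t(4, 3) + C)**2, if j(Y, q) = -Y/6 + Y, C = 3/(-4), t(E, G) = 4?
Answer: 114075/8 ≈ 14259.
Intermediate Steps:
C = -3/4 (C = 3*(-1/4) = -3/4 ≈ -0.75000)
j(Y, q) = 5*Y/6 (j(Y, q) = -Y/6 + Y = 5*Y/6)
p = -50 (p = (5*((5/6)*6))*(-2) = (5*5)*(-2) = 25*(-2) = -50)
(p*(-27))*(t(4, 3) + C)**2 = (-50*(-27))*(4 - 3/4)**2 = 1350*(13/4)**2 = 1350*(169/16) = 114075/8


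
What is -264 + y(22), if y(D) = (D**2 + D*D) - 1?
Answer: 703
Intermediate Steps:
y(D) = -1 + 2*D**2 (y(D) = (D**2 + D**2) - 1 = 2*D**2 - 1 = -1 + 2*D**2)
-264 + y(22) = -264 + (-1 + 2*22**2) = -264 + (-1 + 2*484) = -264 + (-1 + 968) = -264 + 967 = 703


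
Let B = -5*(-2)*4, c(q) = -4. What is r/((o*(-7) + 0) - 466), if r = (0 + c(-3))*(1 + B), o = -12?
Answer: 82/191 ≈ 0.42932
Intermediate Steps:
B = 40 (B = 10*4 = 40)
r = -164 (r = (0 - 4)*(1 + 40) = -4*41 = -164)
r/((o*(-7) + 0) - 466) = -164/((-12*(-7) + 0) - 466) = -164/((84 + 0) - 466) = -164/(84 - 466) = -164/(-382) = -164*(-1/382) = 82/191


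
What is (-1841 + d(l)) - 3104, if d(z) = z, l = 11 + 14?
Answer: -4920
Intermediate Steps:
l = 25
(-1841 + d(l)) - 3104 = (-1841 + 25) - 3104 = -1816 - 3104 = -4920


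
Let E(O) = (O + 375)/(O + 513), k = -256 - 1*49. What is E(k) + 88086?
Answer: 9160979/104 ≈ 88086.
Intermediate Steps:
k = -305 (k = -256 - 49 = -305)
E(O) = (375 + O)/(513 + O)
E(k) + 88086 = (375 - 305)/(513 - 305) + 88086 = 70/208 + 88086 = (1/208)*70 + 88086 = 35/104 + 88086 = 9160979/104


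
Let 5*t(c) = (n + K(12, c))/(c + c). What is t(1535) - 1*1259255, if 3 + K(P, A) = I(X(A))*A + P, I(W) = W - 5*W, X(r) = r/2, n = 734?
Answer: -19334275957/15350 ≈ -1.2596e+6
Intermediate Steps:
X(r) = r/2 (X(r) = r*(1/2) = r/2)
I(W) = -4*W
K(P, A) = -3 + P - 2*A**2 (K(P, A) = -3 + ((-2*A)*A + P) = -3 + (-2*A**2 + P) = -3 + (P - 2*A**2) = -3 + P - 2*A**2)
t(c) = (743 - 2*c**2)/(10*c) (t(c) = ((734 + (-3 + 12 - 2*c**2))/(c + c))/5 = ((734 + (9 - 2*c**2))/((2*c)))/5 = ((743 - 2*c**2)*(1/(2*c)))/5 = ((743 - 2*c**2)/(2*c))/5 = (743 - 2*c**2)/(10*c))
t(1535) - 1*1259255 = (-1/5*1535 + (743/10)/1535) - 1*1259255 = (-307 + (743/10)*(1/1535)) - 1259255 = (-307 + 743/15350) - 1259255 = -4711707/15350 - 1259255 = -19334275957/15350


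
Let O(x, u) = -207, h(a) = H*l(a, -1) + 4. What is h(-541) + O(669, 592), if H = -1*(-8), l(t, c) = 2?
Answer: -187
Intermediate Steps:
H = 8
h(a) = 20 (h(a) = 8*2 + 4 = 16 + 4 = 20)
h(-541) + O(669, 592) = 20 - 207 = -187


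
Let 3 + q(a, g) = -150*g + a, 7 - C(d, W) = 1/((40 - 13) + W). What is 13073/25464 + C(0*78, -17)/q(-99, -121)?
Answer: 98382169/191489280 ≈ 0.51377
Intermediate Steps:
C(d, W) = 7 - 1/(27 + W) (C(d, W) = 7 - 1/((40 - 13) + W) = 7 - 1/(27 + W))
q(a, g) = -3 + a - 150*g (q(a, g) = -3 + (-150*g + a) = -3 + (a - 150*g) = -3 + a - 150*g)
13073/25464 + C(0*78, -17)/q(-99, -121) = 13073/25464 + ((188 + 7*(-17))/(27 - 17))/(-3 - 99 - 150*(-121)) = 13073*(1/25464) + ((188 - 119)/10)/(-3 - 99 + 18150) = 13073/25464 + ((1/10)*69)/18048 = 13073/25464 + (69/10)*(1/18048) = 13073/25464 + 23/60160 = 98382169/191489280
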